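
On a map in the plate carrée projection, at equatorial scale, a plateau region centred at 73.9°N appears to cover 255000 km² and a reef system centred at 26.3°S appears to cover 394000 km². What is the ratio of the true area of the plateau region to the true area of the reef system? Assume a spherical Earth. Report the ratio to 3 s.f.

Plate carrée has h = 1 and k = sec φ, giving areal scale sec φ; true area = (apparent area) · cos φ.
True area of plateau region: 255000 × cos(73.9°) = 255000 × 0.2773 = 70720 km².
True area of reef system: 394000 × cos(26.3°) = 394000 × 0.8965 = 353200 km².
Ratio = 70720 / 353200 ≈ 0.200.

0.200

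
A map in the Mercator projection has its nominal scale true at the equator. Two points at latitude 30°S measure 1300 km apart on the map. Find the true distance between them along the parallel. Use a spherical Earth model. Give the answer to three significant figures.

1130 km

The Mercator projection is conformal; its linear scale factor is the same in every direction and equals sec φ = 1/cos φ.
Along the parallel at 30°, map distances are exaggerated by k = sec 30° = 1.155.
True distance = 1300 / 1.155 = 1300 × cos 30° ≈ 1130 km.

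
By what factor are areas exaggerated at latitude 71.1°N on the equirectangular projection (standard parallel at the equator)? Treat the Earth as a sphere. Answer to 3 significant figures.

For the equirectangular projection with φ₀ = 0 (plate carrée), h = 1 along meridians and k = sec φ along parallels.
Areal scale = h·k = 1 × sec φ; at 71.1°, h = 1.000, k = 3.087, so h·k = 3.087.

3.09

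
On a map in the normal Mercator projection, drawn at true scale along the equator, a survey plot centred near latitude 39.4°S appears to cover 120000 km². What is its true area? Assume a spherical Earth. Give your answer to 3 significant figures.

71700 km²

The Mercator projection is conformal; its linear scale factor is the same in every direction and equals sec φ = 1/cos φ.
Areal scale = k² = sec²φ = 1/cos²(39.4°) = 1/0.7727² = 1.675.
True area = apparent / (areal scale) = 120000 / 1.675 ≈ 71700 km².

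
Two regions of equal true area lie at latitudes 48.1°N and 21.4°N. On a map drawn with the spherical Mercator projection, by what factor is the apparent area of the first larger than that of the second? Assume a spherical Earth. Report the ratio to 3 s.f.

1.94

On Mercator, area is exaggerated by sec²φ = 1/cos²φ.
At 48.1°: sec²(48.1°) = 1/0.6678² = 2.242.
At 21.4°: sec²(21.4°) = 1/0.9311² = 1.154.
Ratio = 2.242/1.154 = cos²(21.4°)/cos²(48.1°) ≈ 1.94.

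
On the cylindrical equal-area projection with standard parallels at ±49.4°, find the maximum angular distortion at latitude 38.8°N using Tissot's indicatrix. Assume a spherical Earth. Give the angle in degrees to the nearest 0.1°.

20.5°

Cylindrical equal-area (φ₀ = 49.4°): h = cos φ / cos 49.4° along meridians, k = cos 49.4° / cos φ along parallels; h·k = 1.
At 38.8°: h = 1.198, k = 0.8350; principal scales a = 1.198, b = 0.8350.
sin(ω/2) = (a − b)/(a + b) = 0.3625/2.033 = 0.1784, so ω = 2 arcsin(0.1784) ≈ 20.5°.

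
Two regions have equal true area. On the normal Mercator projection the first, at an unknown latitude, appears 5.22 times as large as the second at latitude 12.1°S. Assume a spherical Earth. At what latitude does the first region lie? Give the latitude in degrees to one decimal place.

Mercator areal scale is sec²φ, so apparent-area ratio = sec²φ₁ / sec²φ₂ = cos²φ₂ / cos²φ₁.
cos²φ₂ / cos²φ₁ = 5.22  ⇒  cos φ₁ = cos 12.1° / √5.22 = 0.9778/2.285 = 0.4280.
φ₁ = arccos(0.4280) ≈ 64.7°.

64.7°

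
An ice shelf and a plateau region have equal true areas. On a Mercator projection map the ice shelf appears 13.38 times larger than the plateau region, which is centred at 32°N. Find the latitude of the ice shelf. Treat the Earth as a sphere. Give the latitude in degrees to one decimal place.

76.6°

For equal true areas on Mercator, apparent areas scale as sec²φ, so the ratio is cos²φ₂ / cos²φ₁.
cos²φ₂ / cos²φ₁ = 13.38  ⇒  cos φ₁ = cos 32° / √13.38 = 0.8480/3.658 = 0.2318.
φ₁ = arccos(0.2318) ≈ 76.6°.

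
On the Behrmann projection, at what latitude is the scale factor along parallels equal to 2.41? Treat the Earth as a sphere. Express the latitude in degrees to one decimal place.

The Behrmann projection is cylindrical equal-area with φ₀ = 30°. Cylindrical equal-area (φ₀ = 30°): h = cos φ / cos 30° along meridians, k = cos 30° / cos φ along parallels; h·k = 1.
k = cos φ₀ / cos φ = 2.41  ⇒  cos φ = cos 30° / 2.41 = 0.3593.
φ = arccos(0.3593) ≈ 68.9°.

68.9°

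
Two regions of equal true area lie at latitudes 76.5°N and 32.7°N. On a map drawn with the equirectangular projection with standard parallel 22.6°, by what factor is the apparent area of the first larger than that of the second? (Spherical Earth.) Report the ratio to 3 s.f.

3.60

With standard parallel φ₀ = 22.6°, the equirectangular projection gives x = Rλ cos φ₀, y = Rφ, so h = 1 and k = cos 22.6° / cos φ.
Areal scale at 76.5°: h·k = 1.000 × 3.955 = 3.955.
Areal scale at 32.7°: h·k = 1.000 × 1.097 = 1.097.
Ratio = 3.955/1.097 ≈ 3.60.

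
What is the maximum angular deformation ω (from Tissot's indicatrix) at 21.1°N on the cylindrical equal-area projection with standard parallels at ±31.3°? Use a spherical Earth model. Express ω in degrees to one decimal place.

10.1°

Cylindrical equal-area (φ₀ = 31.3°): h = cos φ / cos 31.3° along meridians, k = cos 31.3° / cos φ along parallels; h·k = 1.
At 21.1°: h = 1.092, k = 0.9159; principal scales a = 1.092, b = 0.9159.
sin(ω/2) = (a − b)/(a + b) = 0.1760/2.008 = 0.08766, so ω = 2 arcsin(0.08766) ≈ 10.1°.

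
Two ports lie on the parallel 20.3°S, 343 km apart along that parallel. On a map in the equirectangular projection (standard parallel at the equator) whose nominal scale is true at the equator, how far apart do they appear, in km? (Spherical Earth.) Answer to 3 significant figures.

366 km

For the equirectangular projection with φ₀ = 0 (plate carrée), h = 1 along meridians and k = sec φ along parallels.
Along the parallel, k = sec 20.3° = 1/0.9379 = 1.066.
Map distance = 343 × 1.066 ≈ 366 km.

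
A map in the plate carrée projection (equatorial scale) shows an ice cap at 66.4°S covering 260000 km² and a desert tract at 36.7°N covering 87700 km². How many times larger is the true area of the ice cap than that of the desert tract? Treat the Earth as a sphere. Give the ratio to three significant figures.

1.48

Plate carrée has h = 1 and k = sec φ, giving areal scale sec φ; true area = (apparent area) · cos φ.
True area of ice cap: 260000 × cos(66.4°) = 260000 × 0.4003 = 104100 km².
True area of desert tract: 87700 × cos(36.7°) = 87700 × 0.8018 = 70320 km².
Ratio = 104100 / 70320 ≈ 1.48.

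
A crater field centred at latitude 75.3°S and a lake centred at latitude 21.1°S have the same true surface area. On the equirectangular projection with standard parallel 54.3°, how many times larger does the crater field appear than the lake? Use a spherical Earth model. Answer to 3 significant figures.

3.68

In the equirectangular projection with standard parallel φ₀ = 54.3° (x = Rλ cos φ₀, y = Rφ), meridians are true-scale (h = 1) and the parallel scale is k = cos φ₀ / cos φ.
Areal scale at 75.3°: h·k = 1.000 × 2.300 = 2.300.
Areal scale at 21.1°: h·k = 1.000 × 0.6255 = 0.6255.
Ratio = 2.300/0.6255 ≈ 3.68.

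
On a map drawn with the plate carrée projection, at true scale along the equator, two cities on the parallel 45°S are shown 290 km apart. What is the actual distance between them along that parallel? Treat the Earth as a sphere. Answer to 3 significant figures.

205 km

In the plate carrée (x = Rλ, y = Rφ), meridians are true-scale (h = 1) and parallels are stretched by k = sec φ.
Along the parallel at 45°, map distances are exaggerated by k = sec 45° = 1.414.
True distance = 290 / 1.414 = 290 × cos 45° ≈ 205 km.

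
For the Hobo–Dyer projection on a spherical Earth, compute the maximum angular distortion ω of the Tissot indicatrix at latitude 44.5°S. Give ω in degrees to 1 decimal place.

Hobo–Dyer is a cylindrical equal-area projection with standard parallels at ±37.5°. Cylindrical equal-area (φ₀ = 37.5°): h = cos φ / cos 37.5° along meridians, k = cos 37.5° / cos φ along parallels; h·k = 1.
At 44.5°: h = 0.8990, k = 1.112; principal scales a = 1.112, b = 0.8990.
sin(ω/2) = (a − b)/(a + b) = 0.2133/2.011 = 0.1060, so ω = 2 arcsin(0.1060) ≈ 12.2°.

12.2°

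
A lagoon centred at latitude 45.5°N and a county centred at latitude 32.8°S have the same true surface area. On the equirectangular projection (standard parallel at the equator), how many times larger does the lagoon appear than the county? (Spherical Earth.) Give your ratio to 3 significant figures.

For the equirectangular projection with φ₀ = 0 (plate carrée), h = 1 along meridians and k = sec φ along parallels.
Areal scale at 45.5°: h·k = 1.000 × 1.427 = 1.427.
Areal scale at 32.8°: h·k = 1.000 × 1.190 = 1.190.
Ratio = 1.427/1.190 ≈ 1.20.

1.20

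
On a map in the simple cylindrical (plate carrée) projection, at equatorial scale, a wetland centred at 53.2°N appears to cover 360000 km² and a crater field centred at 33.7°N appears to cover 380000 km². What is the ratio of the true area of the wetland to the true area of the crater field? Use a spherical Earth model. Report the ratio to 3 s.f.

0.682

On the plate carrée, areal scale = h·k = 1 × sec φ, so true area = apparent × cos φ.
True area of wetland: 360000 × cos(53.2°) = 360000 × 0.5990 = 215600 km².
True area of crater field: 380000 × cos(33.7°) = 380000 × 0.8320 = 316100 km².
Ratio = 215600 / 316100 ≈ 0.682.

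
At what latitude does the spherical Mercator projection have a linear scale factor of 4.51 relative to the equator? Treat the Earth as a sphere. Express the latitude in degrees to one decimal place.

Mercator scale is k = sec φ = 1/cos φ.
1/cos φ = 4.51  ⇒  cos φ = 0.2217  ⇒  φ = arccos(0.2217) ≈ 77.2°.

77.2°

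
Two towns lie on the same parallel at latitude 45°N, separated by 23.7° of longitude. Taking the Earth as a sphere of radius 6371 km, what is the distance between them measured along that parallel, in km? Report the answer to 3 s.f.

1860 km

Arc length along a parallel = R cos φ · Δλ (with Δλ in radians).
= 6371 × cos 45° × (23.7° × π/180) = 6371 × 0.7071 × 0.4136 ≈ 1860 km.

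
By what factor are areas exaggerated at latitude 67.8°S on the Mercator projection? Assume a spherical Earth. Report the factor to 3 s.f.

For Mercator, h = k = sec φ (a conformal cylindrical projection has a single point scale, 1/cos φ).
Areal scale = k² = sec²φ = 1/cos²(67.8°) = 1/0.3778² = 7.005.

7.00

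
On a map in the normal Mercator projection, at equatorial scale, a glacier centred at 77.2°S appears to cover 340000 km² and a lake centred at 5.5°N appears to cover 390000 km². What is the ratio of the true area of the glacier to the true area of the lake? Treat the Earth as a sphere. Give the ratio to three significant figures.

0.0432

Mercator's areal exaggeration is sec²φ; hence true area = (apparent area) · cos²φ.
True area of glacier: 340000 × cos²(77.2°) = 340000 × 0.04908 = 16690 km².
True area of lake: 390000 × cos²(5.5°) = 390000 × 0.9908 = 386400 km².
Ratio = 16690 / 386400 ≈ 0.0432.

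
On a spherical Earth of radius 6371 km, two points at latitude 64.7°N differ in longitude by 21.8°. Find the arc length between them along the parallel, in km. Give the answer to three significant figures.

Arc length along a parallel = R cos φ · Δλ (with Δλ in radians).
= 6371 × cos 64.7° × (21.8° × π/180) = 6371 × 0.4274 × 0.3805 ≈ 1040 km.

1040 km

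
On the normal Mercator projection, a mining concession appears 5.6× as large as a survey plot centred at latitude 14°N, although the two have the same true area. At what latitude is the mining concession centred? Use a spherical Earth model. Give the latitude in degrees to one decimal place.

65.8°

For equal true areas on Mercator, apparent areas scale as sec²φ, so the ratio is cos²φ₂ / cos²φ₁.
cos²φ₂ / cos²φ₁ = 5.6  ⇒  cos φ₁ = cos 14° / √5.6 = 0.9703/2.366 = 0.4100.
φ₁ = arccos(0.4100) ≈ 65.8°.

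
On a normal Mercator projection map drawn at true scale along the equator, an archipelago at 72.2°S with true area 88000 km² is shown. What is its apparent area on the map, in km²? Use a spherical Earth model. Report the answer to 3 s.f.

For Mercator, h = k = sec φ (a conformal cylindrical projection has a single point scale, 1/cos φ).
Areal scale = k² = sec²φ = 1/cos²(72.2°) = 1/0.3057² = 10.70.
Apparent area = 88000 × 10.70 ≈ 942000 km².

942000 km²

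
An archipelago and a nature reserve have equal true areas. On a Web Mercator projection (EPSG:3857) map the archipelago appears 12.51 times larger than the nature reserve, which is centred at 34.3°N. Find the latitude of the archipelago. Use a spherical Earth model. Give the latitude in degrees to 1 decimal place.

76.5°

For equal true areas on Mercator, apparent areas scale as sec²φ, so the ratio is cos²φ₂ / cos²φ₁.
cos²φ₂ / cos²φ₁ = 12.51  ⇒  cos φ₁ = cos 34.3° / √12.51 = 0.8261/3.537 = 0.2336.
φ₁ = arccos(0.2336) ≈ 76.5°.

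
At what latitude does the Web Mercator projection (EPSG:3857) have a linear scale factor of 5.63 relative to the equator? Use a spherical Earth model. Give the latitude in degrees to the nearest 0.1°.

79.8°

Mercator scale is k = sec φ = 1/cos φ.
1/cos φ = 5.63  ⇒  cos φ = 0.1776  ⇒  φ = arccos(0.1776) ≈ 79.8°.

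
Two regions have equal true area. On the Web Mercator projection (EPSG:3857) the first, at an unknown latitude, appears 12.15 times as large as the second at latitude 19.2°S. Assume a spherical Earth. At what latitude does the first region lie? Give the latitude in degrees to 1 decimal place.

74.3°

On Mercator, (apparent₁)/(apparent₂) = sec²φ₁ / sec²φ₂ when true areas are equal.
cos²φ₂ / cos²φ₁ = 12.15  ⇒  cos φ₁ = cos 19.2° / √12.15 = 0.9444/3.486 = 0.2709.
φ₁ = arccos(0.2709) ≈ 74.3°.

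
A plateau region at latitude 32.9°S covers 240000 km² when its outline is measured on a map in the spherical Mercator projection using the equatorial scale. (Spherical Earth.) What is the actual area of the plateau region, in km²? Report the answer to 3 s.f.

169000 km²

Mercator is conformal, so the point scale is isotropic: h = k = sec φ = 1/cos φ.
Areal scale = k² = sec²φ = 1/cos²(32.9°) = 1/0.8396² = 1.419.
True area = apparent / (areal scale) = 240000 / 1.419 ≈ 169000 km².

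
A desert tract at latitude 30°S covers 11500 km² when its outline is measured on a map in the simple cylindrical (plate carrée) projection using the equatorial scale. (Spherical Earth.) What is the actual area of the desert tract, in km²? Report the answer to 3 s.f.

9960 km²

Plate carrée maps x = Rλ, y = Rφ. The meridian scale is h = 1 and the parallel scale is k = 1/cos φ = sec φ.
Areal scale = h·k = 1 × sec φ; at 30°, h = 1.000, k = 1.155, so h·k = 1.155.
True area = apparent / (areal scale) = 11500 / 1.155 ≈ 9960 km².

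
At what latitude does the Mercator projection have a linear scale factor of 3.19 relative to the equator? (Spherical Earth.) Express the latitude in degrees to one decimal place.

Mercator scale is k = sec φ = 1/cos φ.
1/cos φ = 3.19  ⇒  cos φ = 0.3135  ⇒  φ = arccos(0.3135) ≈ 71.7°.

71.7°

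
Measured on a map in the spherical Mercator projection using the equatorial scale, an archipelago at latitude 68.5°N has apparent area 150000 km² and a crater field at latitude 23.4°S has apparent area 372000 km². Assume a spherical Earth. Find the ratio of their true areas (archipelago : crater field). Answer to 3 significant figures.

Mercator's areal exaggeration is sec²φ; hence true area = (apparent area) · cos²φ.
True area of archipelago: 150000 × cos²(68.5°) = 150000 × 0.1343 = 20150 km².
True area of crater field: 372000 × cos²(23.4°) = 372000 × 0.8423 = 313300 km².
Ratio = 20150 / 313300 ≈ 0.0643.

0.0643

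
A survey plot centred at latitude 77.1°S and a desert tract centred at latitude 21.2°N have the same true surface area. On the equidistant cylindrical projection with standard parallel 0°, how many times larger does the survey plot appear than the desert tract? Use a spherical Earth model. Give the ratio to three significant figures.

For the equirectangular projection with φ₀ = 0 (plate carrée), h = 1 along meridians and k = sec φ along parallels.
Areal scale at 77.1°: h·k = 1.000 × 4.479 = 4.479.
Areal scale at 21.2°: h·k = 1.000 × 1.073 = 1.073.
Ratio = 4.479/1.073 ≈ 4.18.

4.18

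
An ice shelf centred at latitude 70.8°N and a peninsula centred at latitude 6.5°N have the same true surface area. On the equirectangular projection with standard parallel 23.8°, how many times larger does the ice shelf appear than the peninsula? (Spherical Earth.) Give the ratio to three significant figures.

3.02

With standard parallel φ₀ = 23.8°, the equirectangular projection gives x = Rλ cos φ₀, y = Rφ, so h = 1 and k = cos 23.8° / cos φ.
Areal scale at 70.8°: h·k = 1.000 × 2.782 = 2.782.
Areal scale at 6.5°: h·k = 1.000 × 0.9209 = 0.9209.
Ratio = 2.782/0.9209 ≈ 3.02.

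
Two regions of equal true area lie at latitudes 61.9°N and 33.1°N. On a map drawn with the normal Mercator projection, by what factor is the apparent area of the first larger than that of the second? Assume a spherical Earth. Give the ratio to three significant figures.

On Mercator, area is exaggerated by sec²φ = 1/cos²φ.
At 61.9°: sec²(61.9°) = 1/0.4710² = 4.508.
At 33.1°: sec²(33.1°) = 1/0.8377² = 1.425.
Ratio = 4.508/1.425 = cos²(33.1°)/cos²(61.9°) ≈ 3.16.

3.16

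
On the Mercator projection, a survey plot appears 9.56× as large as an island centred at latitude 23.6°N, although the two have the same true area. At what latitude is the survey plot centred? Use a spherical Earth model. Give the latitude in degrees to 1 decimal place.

For equal true areas on Mercator, apparent areas scale as sec²φ, so the ratio is cos²φ₂ / cos²φ₁.
cos²φ₂ / cos²φ₁ = 9.56  ⇒  cos φ₁ = cos 23.6° / √9.56 = 0.9164/3.092 = 0.2964.
φ₁ = arccos(0.2964) ≈ 72.8°.

72.8°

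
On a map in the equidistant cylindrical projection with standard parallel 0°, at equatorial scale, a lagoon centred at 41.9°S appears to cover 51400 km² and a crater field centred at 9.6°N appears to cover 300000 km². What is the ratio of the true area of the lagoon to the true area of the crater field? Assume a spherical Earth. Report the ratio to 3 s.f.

On the plate carrée, areal scale = h·k = 1 × sec φ, so true area = apparent × cos φ.
True area of lagoon: 51400 × cos(41.9°) = 51400 × 0.7443 = 38260 km².
True area of crater field: 300000 × cos(9.6°) = 300000 × 0.9860 = 295800 km².
Ratio = 38260 / 295800 ≈ 0.129.

0.129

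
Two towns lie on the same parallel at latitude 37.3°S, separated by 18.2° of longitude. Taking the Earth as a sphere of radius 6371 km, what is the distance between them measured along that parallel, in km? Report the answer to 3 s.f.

1610 km

Arc length along a parallel = R cos φ · Δλ (with Δλ in radians).
= 6371 × cos 37.3° × (18.2° × π/180) = 6371 × 0.7955 × 0.3176 ≈ 1610 km.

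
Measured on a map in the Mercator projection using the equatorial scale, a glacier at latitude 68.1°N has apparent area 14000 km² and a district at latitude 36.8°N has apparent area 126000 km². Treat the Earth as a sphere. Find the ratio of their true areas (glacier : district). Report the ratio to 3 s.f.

Mercator's areal exaggeration is sec²φ; hence true area = (apparent area) · cos²φ.
True area of glacier: 14000 × cos²(68.1°) = 14000 × 0.1391 = 1948 km².
True area of district: 126000 × cos²(36.8°) = 126000 × 0.6412 = 80790 km².
Ratio = 1948 / 80790 ≈ 0.0241.

0.0241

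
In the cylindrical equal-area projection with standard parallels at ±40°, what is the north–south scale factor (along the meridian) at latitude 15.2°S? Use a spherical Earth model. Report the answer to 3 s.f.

1.26

For cylindrical equal-area with standard parallel φ₀, h = cos φ / cos φ₀ and k = cos φ₀ / cos φ, so h·k = 1.
h = cos 15.2° / cos 40° = 0.9650/0.7660 = 1.260.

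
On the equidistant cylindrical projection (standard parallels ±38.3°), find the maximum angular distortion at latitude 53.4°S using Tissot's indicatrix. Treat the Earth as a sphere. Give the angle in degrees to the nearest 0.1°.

With standard parallel φ₀ = 38.3°, the equirectangular projection gives x = Rλ cos φ₀, y = Rφ, so h = 1 and k = cos 38.3° / cos φ.
At 53.4°: h = 1.000, k = 1.316; principal scales a = 1.316, b = 1.000.
sin(ω/2) = (a − b)/(a + b) = 0.3162/2.316 = 0.1365, so ω = 2 arcsin(0.1365) ≈ 15.7°.

15.7°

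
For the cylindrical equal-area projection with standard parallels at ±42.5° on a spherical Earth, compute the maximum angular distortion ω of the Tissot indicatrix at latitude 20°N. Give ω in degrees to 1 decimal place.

Cylindrical equal-area (φ₀ = 42.5°): h = cos φ / cos 42.5° along meridians, k = cos 42.5° / cos φ along parallels; h·k = 1.
At 20°: h = 1.275, k = 0.7846; principal scales a = 1.275, b = 0.7846.
sin(ω/2) = (a − b)/(a + b) = 0.4900/2.059 = 0.2379, so ω = 2 arcsin(0.2379) ≈ 27.5°.

27.5°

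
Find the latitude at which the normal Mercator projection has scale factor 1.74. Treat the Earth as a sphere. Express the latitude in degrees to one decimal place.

54.9°

Mercator scale is k = sec φ = 1/cos φ.
1/cos φ = 1.74  ⇒  cos φ = 0.5747  ⇒  φ = arccos(0.5747) ≈ 54.9°.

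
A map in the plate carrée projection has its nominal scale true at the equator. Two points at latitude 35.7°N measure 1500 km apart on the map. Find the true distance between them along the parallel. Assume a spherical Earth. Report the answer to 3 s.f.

1220 km

Plate carrée maps x = Rλ, y = Rφ. The meridian scale is h = 1 and the parallel scale is k = 1/cos φ = sec φ.
Along the parallel at 35.7°, map distances are exaggerated by k = sec 35.7° = 1.231.
True distance = 1500 / 1.231 = 1500 × cos 35.7° ≈ 1220 km.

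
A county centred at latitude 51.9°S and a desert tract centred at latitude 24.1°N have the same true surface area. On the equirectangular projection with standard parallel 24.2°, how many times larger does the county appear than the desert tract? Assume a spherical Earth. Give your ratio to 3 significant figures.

1.48

The equidistant cylindrical projection with φ₀ = 24.2° has h = 1 (meridians true) and k = cos φ₀ / cos φ along parallels.
Areal scale at 51.9°: h·k = 1.000 × 1.478 = 1.478.
Areal scale at 24.1°: h·k = 1.000 × 0.9992 = 0.9992.
Ratio = 1.478/0.9992 ≈ 1.48.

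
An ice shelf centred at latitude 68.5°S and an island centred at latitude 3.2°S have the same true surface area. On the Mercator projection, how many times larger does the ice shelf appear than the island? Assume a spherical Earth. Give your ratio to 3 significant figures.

7.42

Mercator areal scale is sec²φ.
At 68.5°: sec²(68.5°) = 1/0.3665² = 7.445.
At 3.2°: sec²(3.2°) = 1/0.9984² = 1.003.
Ratio = 7.445/1.003 = cos²(3.2°)/cos²(68.5°) ≈ 7.42.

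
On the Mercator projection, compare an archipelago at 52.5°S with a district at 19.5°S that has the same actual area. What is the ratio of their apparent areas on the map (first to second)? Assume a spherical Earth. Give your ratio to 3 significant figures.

Mercator areal scale is sec²φ.
At 52.5°: sec²(52.5°) = 1/0.6088² = 2.698.
At 19.5°: sec²(19.5°) = 1/0.9426² = 1.125.
Ratio = 2.698/1.125 = cos²(19.5°)/cos²(52.5°) ≈ 2.40.

2.40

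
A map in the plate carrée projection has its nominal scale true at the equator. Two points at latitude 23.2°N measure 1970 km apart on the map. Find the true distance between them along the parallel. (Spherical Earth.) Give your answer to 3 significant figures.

1810 km

Plate carrée maps x = Rλ, y = Rφ. The meridian scale is h = 1 and the parallel scale is k = 1/cos φ = sec φ.
Along the parallel at 23.2°, map distances are exaggerated by k = sec 23.2° = 1.088.
True distance = 1970 / 1.088 = 1970 × cos 23.2° ≈ 1810 km.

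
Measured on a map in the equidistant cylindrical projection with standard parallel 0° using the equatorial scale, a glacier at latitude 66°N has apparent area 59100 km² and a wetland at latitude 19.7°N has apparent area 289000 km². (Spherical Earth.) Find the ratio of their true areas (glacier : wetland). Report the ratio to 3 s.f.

On the plate carrée, areal scale = h·k = 1 × sec φ, so true area = apparent × cos φ.
True area of glacier: 59100 × cos(66°) = 59100 × 0.4067 = 24040 km².
True area of wetland: 289000 × cos(19.7°) = 289000 × 0.9415 = 272100 km².
Ratio = 24040 / 272100 ≈ 0.0883.

0.0883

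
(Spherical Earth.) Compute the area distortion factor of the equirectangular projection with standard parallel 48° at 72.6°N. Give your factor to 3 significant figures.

2.24

In the equirectangular projection with standard parallel φ₀ = 48° (x = Rλ cos φ₀, y = Rφ), meridians are true-scale (h = 1) and the parallel scale is k = cos φ₀ / cos φ.
Areal scale = h·k = 1 × cos φ₀ / cos φ; at 72.6°, h = 1.000, k = 2.238, so h·k = 2.238.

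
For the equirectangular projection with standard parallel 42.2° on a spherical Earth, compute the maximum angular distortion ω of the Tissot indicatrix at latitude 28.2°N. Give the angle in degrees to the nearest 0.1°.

9.9°

In the equirectangular projection with standard parallel φ₀ = 42.2° (x = Rλ cos φ₀, y = Rφ), meridians are true-scale (h = 1) and the parallel scale is k = cos φ₀ / cos φ.
At 28.2°: h = 1.000, k = 0.8406; principal scales a = 1.000, b = 0.8406.
sin(ω/2) = (a − b)/(a + b) = 0.1594/1.841 = 0.08661, so ω = 2 arcsin(0.08661) ≈ 9.9°.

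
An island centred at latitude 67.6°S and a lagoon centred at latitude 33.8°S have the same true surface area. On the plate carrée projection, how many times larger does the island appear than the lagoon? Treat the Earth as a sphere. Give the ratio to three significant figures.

In the plate carrée (x = Rλ, y = Rφ), meridians are true-scale (h = 1) and parallels are stretched by k = sec φ.
Areal scale at 67.6°: h·k = 1.000 × 2.624 = 2.624.
Areal scale at 33.8°: h·k = 1.000 × 1.203 = 1.203.
Ratio = 2.624/1.203 ≈ 2.18.

2.18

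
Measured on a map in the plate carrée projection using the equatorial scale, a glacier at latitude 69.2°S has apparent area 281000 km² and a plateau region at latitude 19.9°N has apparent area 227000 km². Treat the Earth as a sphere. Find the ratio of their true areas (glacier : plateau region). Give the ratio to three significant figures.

0.467

Plate carrée has h = 1 and k = sec φ, giving areal scale sec φ; true area = (apparent area) · cos φ.
True area of glacier: 281000 × cos(69.2°) = 281000 × 0.3551 = 99790 km².
True area of plateau region: 227000 × cos(19.9°) = 227000 × 0.9403 = 213400 km².
Ratio = 99790 / 213400 ≈ 0.467.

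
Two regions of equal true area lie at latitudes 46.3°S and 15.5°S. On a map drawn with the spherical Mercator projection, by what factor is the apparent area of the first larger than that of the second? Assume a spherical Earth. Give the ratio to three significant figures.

1.95

On Mercator, area is exaggerated by sec²φ = 1/cos²φ.
At 46.3°: sec²(46.3°) = 1/0.6909² = 2.095.
At 15.5°: sec²(15.5°) = 1/0.9636² = 1.077.
Ratio = 2.095/1.077 = cos²(15.5°)/cos²(46.3°) ≈ 1.95.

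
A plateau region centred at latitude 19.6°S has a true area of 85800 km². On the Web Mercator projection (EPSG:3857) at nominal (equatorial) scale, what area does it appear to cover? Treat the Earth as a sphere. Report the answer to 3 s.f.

96700 km²

The Mercator projection is conformal; its linear scale factor is the same in every direction and equals sec φ = 1/cos φ.
Areal scale = k² = sec²φ = 1/cos²(19.6°) = 1/0.9421² = 1.127.
Apparent area = 85800 × 1.127 ≈ 96700 km².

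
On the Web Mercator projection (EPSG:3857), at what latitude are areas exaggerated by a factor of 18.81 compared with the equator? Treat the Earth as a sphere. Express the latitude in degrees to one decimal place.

76.7°

Mercator areal scale is sec²φ.
sec²φ = 18.81  ⇒  cos²φ = 0.05316  ⇒  cos φ = 0.2306.
φ = arccos(0.2306) ≈ 76.7°.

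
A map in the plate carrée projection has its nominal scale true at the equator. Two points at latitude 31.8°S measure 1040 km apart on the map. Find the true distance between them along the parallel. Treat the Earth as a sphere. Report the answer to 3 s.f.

884 km

In the plate carrée (x = Rλ, y = Rφ), meridians are true-scale (h = 1) and parallels are stretched by k = sec φ.
Along the parallel at 31.8°, map distances are exaggerated by k = sec 31.8° = 1.177.
True distance = 1040 / 1.177 = 1040 × cos 31.8° ≈ 884 km.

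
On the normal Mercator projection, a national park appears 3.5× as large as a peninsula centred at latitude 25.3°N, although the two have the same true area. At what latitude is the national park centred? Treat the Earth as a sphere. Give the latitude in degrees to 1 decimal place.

Mercator areal scale is sec²φ, so apparent-area ratio = sec²φ₁ / sec²φ₂ = cos²φ₂ / cos²φ₁.
cos²φ₂ / cos²φ₁ = 3.5  ⇒  cos φ₁ = cos 25.3° / √3.5 = 0.9041/1.871 = 0.4833.
φ₁ = arccos(0.4833) ≈ 61.1°.

61.1°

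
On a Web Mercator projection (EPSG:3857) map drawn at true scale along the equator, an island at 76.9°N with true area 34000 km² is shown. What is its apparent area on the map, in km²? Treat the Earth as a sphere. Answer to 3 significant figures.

662000 km²

The Mercator projection is conformal; its linear scale factor is the same in every direction and equals sec φ = 1/cos φ.
Areal scale = k² = sec²φ = 1/cos²(76.9°) = 1/0.2267² = 19.47.
Apparent area = 34000 × 19.47 ≈ 662000 km².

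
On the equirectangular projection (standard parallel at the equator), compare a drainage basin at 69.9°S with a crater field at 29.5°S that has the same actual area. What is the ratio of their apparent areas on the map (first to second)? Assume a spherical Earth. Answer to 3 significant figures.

2.53

In the plate carrée (x = Rλ, y = Rφ), meridians are true-scale (h = 1) and parallels are stretched by k = sec φ.
Areal scale at 69.9°: h·k = 1.000 × 2.910 = 2.910.
Areal scale at 29.5°: h·k = 1.000 × 1.149 = 1.149.
Ratio = 2.910/1.149 ≈ 2.53.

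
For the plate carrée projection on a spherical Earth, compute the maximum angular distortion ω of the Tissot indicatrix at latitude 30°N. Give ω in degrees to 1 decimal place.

Plate carrée maps x = Rλ, y = Rφ. The meridian scale is h = 1 and the parallel scale is k = 1/cos φ = sec φ.
At 30°: h = 1.000, k = 1.155; principal scales a = 1.155, b = 1.000.
sin(ω/2) = (a − b)/(a + b) = 0.1547/2.155 = 0.07180, so ω = 2 arcsin(0.07180) ≈ 8.2°.

8.2°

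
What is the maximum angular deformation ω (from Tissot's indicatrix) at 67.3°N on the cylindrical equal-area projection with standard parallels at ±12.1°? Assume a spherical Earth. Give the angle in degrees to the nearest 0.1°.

A cylindrical equal-area projection with standard parallel φ₀ has meridian scale h = cos φ / cos φ₀ and parallel scale k = cos φ₀ / cos φ (so areas are preserved, h·k = 1).
At 67.3°: h = 0.3947, k = 2.534; principal scales a = 2.534, b = 0.3947.
sin(ω/2) = (a − b)/(a + b) = 2.139/2.928 = 0.7305, so ω = 2 arcsin(0.7305) ≈ 93.8°.

93.8°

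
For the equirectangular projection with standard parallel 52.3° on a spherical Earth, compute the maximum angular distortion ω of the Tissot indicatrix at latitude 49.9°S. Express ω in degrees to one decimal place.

With standard parallel φ₀ = 52.3°, the equirectangular projection gives x = Rλ cos φ₀, y = Rφ, so h = 1 and k = cos 52.3° / cos φ.
At 49.9°: h = 1.000, k = 0.9494; principal scales a = 1.000, b = 0.9494.
sin(ω/2) = (a − b)/(a + b) = 0.05061/1.949 = 0.02596, so ω = 2 arcsin(0.02596) ≈ 3.0°.

3.0°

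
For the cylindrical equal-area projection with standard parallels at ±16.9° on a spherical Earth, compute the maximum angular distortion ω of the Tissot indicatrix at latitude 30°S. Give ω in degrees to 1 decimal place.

Cylindrical equal-area (φ₀ = 16.9°): h = cos φ / cos 16.9° along meridians, k = cos 16.9° / cos φ along parallels; h·k = 1.
At 30°: h = 0.9051, k = 1.105; principal scales a = 1.105, b = 0.9051.
sin(ω/2) = (a − b)/(a + b) = 0.1997/2.010 = 0.09937, so ω = 2 arcsin(0.09937) ≈ 11.4°.

11.4°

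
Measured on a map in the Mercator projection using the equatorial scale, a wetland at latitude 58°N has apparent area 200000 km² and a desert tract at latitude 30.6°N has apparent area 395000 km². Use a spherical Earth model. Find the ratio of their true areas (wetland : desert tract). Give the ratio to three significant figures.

0.192

Mercator's areal exaggeration is sec²φ; hence true area = (apparent area) · cos²φ.
True area of wetland: 200000 × cos²(58°) = 200000 × 0.2808 = 56160 km².
True area of desert tract: 395000 × cos²(30.6°) = 395000 × 0.7409 = 292600 km².
Ratio = 56160 / 292600 ≈ 0.192.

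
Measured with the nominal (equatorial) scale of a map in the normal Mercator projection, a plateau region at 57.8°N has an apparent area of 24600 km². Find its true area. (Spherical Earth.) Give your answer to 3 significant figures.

6990 km²

Mercator is conformal, so the point scale is isotropic: h = k = sec φ = 1/cos φ.
Areal scale = k² = sec²φ = 1/cos²(57.8°) = 1/0.5329² = 3.522.
True area = apparent / (areal scale) = 24600 / 3.522 ≈ 6990 km².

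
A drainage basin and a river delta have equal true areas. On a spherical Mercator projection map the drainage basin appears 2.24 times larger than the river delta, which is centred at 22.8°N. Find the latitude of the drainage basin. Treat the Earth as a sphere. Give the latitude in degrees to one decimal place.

Mercator areal scale is sec²φ, so apparent-area ratio = sec²φ₁ / sec²φ₂ = cos²φ₂ / cos²φ₁.
cos²φ₂ / cos²φ₁ = 2.24  ⇒  cos φ₁ = cos 22.8° / √2.24 = 0.9219/1.497 = 0.6159.
φ₁ = arccos(0.6159) ≈ 52.0°.

52.0°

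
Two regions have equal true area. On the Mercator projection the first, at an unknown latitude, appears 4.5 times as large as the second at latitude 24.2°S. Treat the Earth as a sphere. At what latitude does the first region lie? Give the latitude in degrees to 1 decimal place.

64.5°

On Mercator, (apparent₁)/(apparent₂) = sec²φ₁ / sec²φ₂ when true areas are equal.
cos²φ₂ / cos²φ₁ = 4.5  ⇒  cos φ₁ = cos 24.2° / √4.5 = 0.9121/2.121 = 0.4300.
φ₁ = arccos(0.4300) ≈ 64.5°.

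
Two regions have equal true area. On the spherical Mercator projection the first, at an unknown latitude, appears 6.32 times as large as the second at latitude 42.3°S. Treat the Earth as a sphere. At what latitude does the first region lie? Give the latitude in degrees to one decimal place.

Mercator areal scale is sec²φ, so apparent-area ratio = sec²φ₁ / sec²φ₂ = cos²φ₂ / cos²φ₁.
cos²φ₂ / cos²φ₁ = 6.32  ⇒  cos φ₁ = cos 42.3° / √6.32 = 0.7396/2.514 = 0.2942.
φ₁ = arccos(0.2942) ≈ 72.9°.

72.9°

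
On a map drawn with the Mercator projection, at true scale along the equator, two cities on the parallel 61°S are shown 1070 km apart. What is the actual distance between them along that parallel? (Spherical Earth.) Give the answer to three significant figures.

The Mercator projection is conformal; its linear scale factor is the same in every direction and equals sec φ = 1/cos φ.
Along the parallel at 61°, map distances are exaggerated by k = sec 61° = 2.063.
True distance = 1070 / 2.063 = 1070 × cos 61° ≈ 519 km.

519 km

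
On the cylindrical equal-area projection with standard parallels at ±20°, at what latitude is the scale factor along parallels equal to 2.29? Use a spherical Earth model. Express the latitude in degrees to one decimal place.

65.8°

Cylindrical equal-area (φ₀ = 20°): h = cos φ / cos 20° along meridians, k = cos 20° / cos φ along parallels; h·k = 1.
k = cos φ₀ / cos φ = 2.29  ⇒  cos φ = cos 20° / 2.29 = 0.4103.
φ = arccos(0.4103) ≈ 65.8°.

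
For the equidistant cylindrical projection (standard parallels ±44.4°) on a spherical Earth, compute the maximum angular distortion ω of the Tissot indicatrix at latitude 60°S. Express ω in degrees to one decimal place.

In the equirectangular projection with standard parallel φ₀ = 44.4° (x = Rλ cos φ₀, y = Rφ), meridians are true-scale (h = 1) and the parallel scale is k = cos φ₀ / cos φ.
At 60°: h = 1.000, k = 1.429; principal scales a = 1.429, b = 1.000.
sin(ω/2) = (a − b)/(a + b) = 0.4289/2.429 = 0.1766, so ω = 2 arcsin(0.1766) ≈ 20.3°.

20.3°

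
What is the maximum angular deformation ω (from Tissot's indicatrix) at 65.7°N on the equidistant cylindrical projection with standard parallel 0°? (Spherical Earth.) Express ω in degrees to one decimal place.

49.3°

For the equirectangular projection with φ₀ = 0 (plate carrée), h = 1 along meridians and k = sec φ along parallels.
At 65.7°: h = 1.000, k = 2.430; principal scales a = 2.430, b = 1.000.
sin(ω/2) = (a − b)/(a + b) = 1.430/3.430 = 0.4169, so ω = 2 arcsin(0.4169) ≈ 49.3°.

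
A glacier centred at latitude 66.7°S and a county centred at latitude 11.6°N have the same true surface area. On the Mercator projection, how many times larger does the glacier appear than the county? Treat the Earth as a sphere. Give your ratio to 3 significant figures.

Mercator is conformal with k = sec φ, so areal scale = k² = sec²φ.
At 66.7°: sec²(66.7°) = 1/0.3955² = 6.392.
At 11.6°: sec²(11.6°) = 1/0.9796² = 1.042.
Ratio = 6.392/1.042 = cos²(11.6°)/cos²(66.7°) ≈ 6.13.

6.13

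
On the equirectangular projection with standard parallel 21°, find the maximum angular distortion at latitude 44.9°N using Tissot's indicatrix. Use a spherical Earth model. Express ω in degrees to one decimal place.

The equidistant cylindrical projection with φ₀ = 21° has h = 1 (meridians true) and k = cos φ₀ / cos φ along parallels.
At 44.9°: h = 1.000, k = 1.318; principal scales a = 1.318, b = 1.000.
sin(ω/2) = (a − b)/(a + b) = 0.3180/2.318 = 0.1372, so ω = 2 arcsin(0.1372) ≈ 15.8°.

15.8°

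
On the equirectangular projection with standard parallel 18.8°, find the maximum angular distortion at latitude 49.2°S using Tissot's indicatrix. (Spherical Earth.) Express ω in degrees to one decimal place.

With standard parallel φ₀ = 18.8°, the equirectangular projection gives x = Rλ cos φ₀, y = Rφ, so h = 1 and k = cos 18.8° / cos φ.
At 49.2°: h = 1.000, k = 1.449; principal scales a = 1.449, b = 1.000.
sin(ω/2) = (a − b)/(a + b) = 0.4488/2.449 = 0.1833, so ω = 2 arcsin(0.1833) ≈ 21.1°.

21.1°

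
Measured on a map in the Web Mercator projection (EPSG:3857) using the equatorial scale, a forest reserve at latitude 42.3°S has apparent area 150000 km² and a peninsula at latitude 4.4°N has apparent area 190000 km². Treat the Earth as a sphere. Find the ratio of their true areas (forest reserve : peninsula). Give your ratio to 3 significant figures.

Since Mercator area scale is 1/cos²φ, the true area equals the apparent area multiplied by cos²φ.
True area of forest reserve: 150000 × cos²(42.3°) = 150000 × 0.5471 = 82060 km².
True area of peninsula: 190000 × cos²(4.4°) = 190000 × 0.9941 = 188900 km².
Ratio = 82060 / 188900 ≈ 0.434.

0.434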